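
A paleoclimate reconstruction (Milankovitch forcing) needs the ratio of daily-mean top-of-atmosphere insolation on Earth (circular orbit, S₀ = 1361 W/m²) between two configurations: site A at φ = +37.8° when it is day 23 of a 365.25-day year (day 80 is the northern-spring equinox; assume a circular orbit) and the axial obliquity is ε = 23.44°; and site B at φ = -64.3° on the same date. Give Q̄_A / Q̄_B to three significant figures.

Q̄_A / Q̄_B ≈ 0.459

— Configuration A (φ=+37.8°):
Solar longitude: λ_s = 360° × (23 − 80)/365.25 = -56.181°, i.e. -56.181° + 360° = 303.819°.
sin δ = sin 23.44° × sin 303.819° = -0.33048, so δ = -19.298°.
cos H₀ = −tan(+37.8°) tan(-19.298°) = 0.2716, H₀ = 1.2957 rad.
Bracket: H₀ sin φ sin δ + cos φ cos δ sin H₀ = 1.2957×0.61291×-0.33048 + 0.79016×0.94381×0.96241 = -0.262450 + 0.717728 = 0.455278.
Q̄ = (S₀/π) × [bracket] = (1361/π) × 0.455278 = 197.24 W/m².
— Configuration B (φ=-64.3°):
cos H₀ = −tan(-64.3°) tan(-19.298°) = -0.7276, H₀ = 2.3856 rad.
Bracket: H₀ sin φ sin δ + cos φ cos δ sin H₀ = 2.3856×-0.90108×-0.33048 + 0.43366×0.94381×0.68603 = 0.710405 + 0.280787 = 0.991192.
Q̄ = (S₀/π) × [bracket] = (1361/π) × 0.991192 = 429.40 W/m².
Ratio Q̄_A / Q̄_B = 197.24 / 429.40 = 0.4593.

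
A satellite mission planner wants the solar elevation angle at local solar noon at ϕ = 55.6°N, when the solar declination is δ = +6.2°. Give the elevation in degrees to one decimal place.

40.6°

At local noon the hour angle is zero, so the zenith angle equals |ϕ − δ| = |+55.6° − (+6.200°)| = 49.400°.
Elevation = 90° − 49.400° = 40.6°.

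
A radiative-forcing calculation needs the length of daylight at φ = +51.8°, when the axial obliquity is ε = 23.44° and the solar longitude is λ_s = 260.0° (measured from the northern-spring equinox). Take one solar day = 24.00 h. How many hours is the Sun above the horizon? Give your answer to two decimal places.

Solar declination: sin δ = sin ε · sin λ_s = sin 23.44° × sin 260.0° = -0.39175, so δ = -23.063°.
cos H₀ = −tan φ · tan δ = −tan(+51.8°) × tan(-23.063°) = 0.5411, so H₀ = 0.9991 rad = 57.24°.
Daylight = 2H₀/(2π) × 24.00 h = (0.9991/π) × 24.00 = 7.63 h.

7.63 h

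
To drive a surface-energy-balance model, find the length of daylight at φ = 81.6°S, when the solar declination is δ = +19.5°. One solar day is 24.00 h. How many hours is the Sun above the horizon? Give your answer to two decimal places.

cos H₀ = −tan φ · tan δ = 2.3981 ≥ 1, so the Sun never rises (polar night) and H₀ = 0.
Daylight = 2H₀/(2π) × 24.00 h = (0.0000/π) × 24.00 = 0.00 h.

0.00 h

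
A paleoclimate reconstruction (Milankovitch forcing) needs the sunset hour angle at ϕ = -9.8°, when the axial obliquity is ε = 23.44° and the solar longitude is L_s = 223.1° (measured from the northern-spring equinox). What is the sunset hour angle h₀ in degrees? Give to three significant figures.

h₀ = 92.8°

Solar declination: sin δ = sin ε · sin L_s = sin 23.44° × sin 223.1° = -0.27180, so δ = -15.771°.
cos h₀ = −tan ϕ · tan δ = −tan(-9.8°) × tan(-15.771°) = -0.0488, so h₀ = 1.6196 rad = 92.80°.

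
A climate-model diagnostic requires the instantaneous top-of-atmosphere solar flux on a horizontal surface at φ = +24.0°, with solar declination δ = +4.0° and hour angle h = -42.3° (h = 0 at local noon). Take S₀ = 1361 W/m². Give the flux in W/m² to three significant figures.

956 W/m²

cos θ_z = sin φ sin δ + cos φ cos δ cos h = 0.028373 + 0.674041 = 0.702414.
Flux = S₀ · cos θ_z = 1361 × 0.702414 = 956.0 W/m².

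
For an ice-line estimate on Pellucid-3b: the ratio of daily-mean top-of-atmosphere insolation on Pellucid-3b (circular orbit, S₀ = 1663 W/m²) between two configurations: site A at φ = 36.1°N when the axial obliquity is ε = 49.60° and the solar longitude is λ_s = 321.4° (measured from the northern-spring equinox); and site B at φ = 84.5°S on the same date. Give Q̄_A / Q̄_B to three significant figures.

— Configuration A (φ=+36.1°):
Solar declination: sin δ = sin ε · sin λ_s = sin 49.60° × sin 321.4° = -0.47511, so δ = -28.366°.
cos H₀ = −tan(+36.1°) tan(-28.366°) = 0.3937, H₀ = 1.1661 rad.
Bracket: H₀ sin φ sin δ + cos φ cos δ sin H₀ = 1.1661×0.58920×-0.47511 + 0.80799×0.87993×0.91923 = -0.326432 + 0.653549 = 0.327117.
Q̄ = (S₀/π) × [bracket] = (1663/π) × 0.327117 = 173.16 W/m².
— Configuration B (φ=-84.5°):
cos H₀ = −tan(-84.5°) tan(-28.366°) = -5.6075 ≤ −1 ⇒ polar day, H₀ = π.
Bracket: H₀ sin φ sin δ + cos φ cos δ sin H₀ = 3.1416×-0.99540×-0.47511 + 0.09585×0.87993×0.00000 = 1.485740 + 0.000000 = 1.485740.
Q̄ = (S₀/π) × [bracket] = (1663/π) × 1.485740 = 786.48 W/m².
Ratio Q̄_A / Q̄_B = 173.16 / 786.48 = 0.2202.

Q̄_A / Q̄_B ≈ 0.220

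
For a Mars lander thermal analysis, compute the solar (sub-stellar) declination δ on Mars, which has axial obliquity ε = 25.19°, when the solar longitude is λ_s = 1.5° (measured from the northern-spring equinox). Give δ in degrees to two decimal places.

δ = +0.64°

sin δ = sin ε · sin λ_s = sin 25.19° × sin 1.5° = 0.011141.
δ = arcsin(0.011141) = +0.64°.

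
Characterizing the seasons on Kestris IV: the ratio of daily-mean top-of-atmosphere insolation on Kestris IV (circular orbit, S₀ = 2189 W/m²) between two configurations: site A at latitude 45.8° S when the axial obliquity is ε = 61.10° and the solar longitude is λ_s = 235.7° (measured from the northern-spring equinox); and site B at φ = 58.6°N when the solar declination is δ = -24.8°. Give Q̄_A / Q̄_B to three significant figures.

Q̄_A / Q̄_B ≈ 30.1

— Configuration A (φ=-45.8°):
Solar declination: sin δ = sin ε · sin λ_s = sin 61.10° × sin 235.7° = -0.72322, so δ = -46.321°.
cos H₀ = −tan(-45.8°) tan(-46.321°) = -1.0769 ≤ −1 ⇒ polar day, H₀ = π.
Bracket: H₀ sin φ sin δ + cos φ cos δ sin H₀ = 3.1416×-0.71691×-0.72322 + 0.69717×0.69062×0.00000 = 1.628868 + 0.000000 = 1.628868.
Q̄ = (S₀/π) × [bracket] = (2189/π) × 1.628868 = 1135.0 W/m².
— Configuration B (φ=+58.6°):
cos H₀ = −tan(+58.6°) tan(-24.800°) = 0.7570, H₀ = 0.7121 rad.
Bracket: H₀ sin φ sin δ + cos φ cos δ sin H₀ = 0.7121×0.85355×-0.41945 + 0.52101×0.90778×0.65343 = -0.254947 + 0.309048 = 0.054101.
Q̄ = (S₀/π) × [bracket] = (2189/π) × 0.054101 = 37.697 W/m².
Ratio Q̄_A / Q̄_B = 1135.0 / 37.697 = 30.11.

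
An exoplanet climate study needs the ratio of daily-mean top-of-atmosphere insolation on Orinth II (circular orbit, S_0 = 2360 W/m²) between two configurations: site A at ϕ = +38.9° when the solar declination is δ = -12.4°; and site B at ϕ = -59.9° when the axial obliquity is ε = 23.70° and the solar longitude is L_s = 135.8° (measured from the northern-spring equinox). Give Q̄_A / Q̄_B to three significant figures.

Q̄_A / Q̄_B ≈ 3.44

— Configuration A (ϕ=+38.9°):
cos h₀ = −tan(+38.9°) tan(-12.400°) = 0.1774, h₀ = 1.3924 rad.
Bracket: h₀ sin ϕ sin δ + cos ϕ cos δ sin h₀ = 1.3924×0.62796×-0.21474 + 0.77824×0.97667×0.98414 = -0.187763 + 0.748029 = 0.560266.
Q̄ = (S_0/π) × [bracket] = (2360/π) × 0.560266 = 420.88 W/m².
— Configuration B (ϕ=-59.9°):
Solar declination: sin δ = sin ε · sin L_s = sin 23.70° × sin 135.8° = 0.28022, so δ = +16.274°.
cos h₀ = −tan(-59.9°) tan(+16.274°) = 0.5036, h₀ = 1.0430 rad.
Bracket: h₀ sin ϕ sin δ + cos ϕ cos δ sin h₀ = 1.0430×-0.86515×0.28022 + 0.50151×0.95993×0.86394 = -0.252857 + 0.415913 = 0.163056.
Q̄ = (S_0/π) × [bracket] = (2360/π) × 0.163056 = 122.49 W/m².
Ratio Q̄_A / Q̄_B = 420.88 / 122.49 = 3.436.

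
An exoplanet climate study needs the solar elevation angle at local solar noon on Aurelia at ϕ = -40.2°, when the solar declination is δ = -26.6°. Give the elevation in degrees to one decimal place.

76.4°

At local noon the hour angle is zero, so the zenith angle equals |ϕ − δ| = |-40.2° − (-26.600°)| = 13.600°.
Elevation = 90° − 13.600° = 76.4°.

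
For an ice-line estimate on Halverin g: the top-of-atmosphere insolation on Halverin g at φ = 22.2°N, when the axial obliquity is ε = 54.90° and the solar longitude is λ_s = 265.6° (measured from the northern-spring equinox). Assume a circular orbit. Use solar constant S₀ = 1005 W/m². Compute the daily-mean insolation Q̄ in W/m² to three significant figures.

Q̄ ≈ 45.7 W/m²

Solar declination: sin δ = sin ε · sin λ_s = sin 54.90° × sin 265.6° = -0.81574, so δ = -54.660°.
cos H₀ = −tan(+22.2°) tan(-54.660°) = 0.5755, H₀ = 0.9575 rad.
Bracket: H₀ sin φ sin δ + cos φ cos δ sin H₀ = 0.9575×0.37784×-0.81574 + 0.92587×0.57842×0.81778 = -0.295120 + 0.437955 = 0.142835.
Q̄ = (S₀/π) × [bracket] = (1005/π) × 0.142835 = 45.69 W/m².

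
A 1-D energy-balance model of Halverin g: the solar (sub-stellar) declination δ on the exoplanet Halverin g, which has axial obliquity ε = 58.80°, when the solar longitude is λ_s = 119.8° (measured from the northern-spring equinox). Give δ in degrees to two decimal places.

sin δ = sin ε · sin λ_s = sin 58.80° × sin 119.8° = 0.742256.
δ = arcsin(0.742256) = +47.92°.

δ = +47.92°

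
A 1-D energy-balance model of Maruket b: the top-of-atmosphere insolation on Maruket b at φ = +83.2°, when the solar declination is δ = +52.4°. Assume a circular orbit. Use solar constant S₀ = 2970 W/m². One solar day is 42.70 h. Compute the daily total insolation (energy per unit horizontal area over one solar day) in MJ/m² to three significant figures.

cos H₀ = −tan(+83.2°) tan(+52.400°) = -10.8898 ≤ −1 ⇒ polar day, H₀ = π.
Bracket: H₀ sin φ sin δ + cos φ cos δ sin H₀ = 3.1416×0.99297×0.79229 + 0.11840×0.61015×0.00000 = 2.471560 + 0.000000 = 2.471560.
Q̄ = (S₀/π) × [bracket] = (2970/π) × 2.471560 = 2336.6 W/m².
Daily total = Q̄ × 42.70 h × 3600 s/h = 2336.6 × 42.70 × 3600 / 10⁶ = 359.2 MJ/m².

359 MJ/m²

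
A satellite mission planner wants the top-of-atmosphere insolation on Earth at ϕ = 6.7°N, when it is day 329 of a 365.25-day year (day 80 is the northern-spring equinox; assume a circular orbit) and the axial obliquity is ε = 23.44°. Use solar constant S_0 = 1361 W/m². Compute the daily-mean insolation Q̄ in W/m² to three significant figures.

Solar longitude: L_s = 360° × (329 − 80)/365.25 = 245.421°.
sin δ = sin 23.44° × sin 245.421° = -0.36174, so δ = -21.207°.
cos h₀ = −tan(+6.7°) tan(-21.207°) = 0.0456, h₀ = 1.5252 rad.
Bracket: h₀ sin ϕ sin δ + cos ϕ cos δ sin h₀ = 1.5252×0.11667×-0.36174 + 0.99317×0.93228×0.99896 = -0.064370 + 0.924950 = 0.860580.
Q̄ = (S_0/π) × [bracket] = (1361/π) × 0.860580 = 372.8 W/m².

Q̄ ≈ 373 W/m²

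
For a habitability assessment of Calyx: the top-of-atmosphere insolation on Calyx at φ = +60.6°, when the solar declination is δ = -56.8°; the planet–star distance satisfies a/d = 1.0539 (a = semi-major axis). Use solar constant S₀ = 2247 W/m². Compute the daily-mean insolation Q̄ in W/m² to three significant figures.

Q̄ ≈ 0.00 W/m²

cos H₀ = −tan(+60.6°) tan(-56.800°) = 2.7120 ≥ 1 ⇒ polar night, H₀ = 0 and Q̄ = 0.
Inverse-square distance factor (a/d)² = 1.0539² = 1.110705.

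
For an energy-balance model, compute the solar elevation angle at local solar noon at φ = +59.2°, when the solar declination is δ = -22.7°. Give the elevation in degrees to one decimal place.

8.1°

At local noon the hour angle is zero, so the zenith angle equals |φ − δ| = |+59.2° − (-22.700°)| = 81.900°.
Elevation = 90° − 81.900° = 8.1°.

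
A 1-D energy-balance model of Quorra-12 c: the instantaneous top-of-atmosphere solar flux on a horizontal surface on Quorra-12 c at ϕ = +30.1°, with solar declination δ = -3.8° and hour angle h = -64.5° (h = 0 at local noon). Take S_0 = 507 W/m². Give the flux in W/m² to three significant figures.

cos θ_z = sin ϕ sin δ + cos ϕ cos δ cos h = -0.033237 + 0.371638 = 0.338401.
Flux = S_0 · cos θ_z = 507 × 0.338401 = 171.6 W/m².

172 W/m²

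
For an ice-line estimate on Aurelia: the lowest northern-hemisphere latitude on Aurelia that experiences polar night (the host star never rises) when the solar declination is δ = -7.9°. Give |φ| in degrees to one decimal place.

Polar night requires cos H₀ = −tan φ tan δ ≥ 1, i.e. tan φ tan δ ≤ −1.
The boundary is |tan φ| · |tan δ| = 1, so |φ| = 90° − |δ| = 90° − 7.9° = 82.1° in the northern hemisphere.

|φ| = 82.1°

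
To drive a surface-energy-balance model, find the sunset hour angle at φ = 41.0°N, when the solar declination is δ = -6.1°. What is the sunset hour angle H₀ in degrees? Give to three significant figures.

H₀ = 84.7°

cos H₀ = −tan φ · tan δ = −tan(+41.0°) × tan(-6.100°) = 0.0929, so H₀ = 1.4778 rad = 84.67°.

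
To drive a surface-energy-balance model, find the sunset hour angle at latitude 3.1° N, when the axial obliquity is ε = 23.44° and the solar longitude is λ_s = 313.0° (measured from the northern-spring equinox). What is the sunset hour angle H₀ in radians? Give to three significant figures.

Solar declination: sin δ = sin ε · sin λ_s = sin 23.44° × sin 313.0° = -0.29092, so δ = -16.913°.
cos H₀ = −tan φ · tan δ = −tan(+3.1°) × tan(-16.913°) = 0.0165, so H₀ = 1.5543 rad = 89.06°.

H₀ = 1.55 rad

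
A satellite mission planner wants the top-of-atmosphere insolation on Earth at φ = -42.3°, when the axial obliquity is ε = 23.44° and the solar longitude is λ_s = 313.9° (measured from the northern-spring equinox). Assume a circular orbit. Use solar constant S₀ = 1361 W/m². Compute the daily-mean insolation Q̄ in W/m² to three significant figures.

Q̄ ≈ 450 W/m²

Solar declination: sin δ = sin ε · sin λ_s = sin 23.44° × sin 313.9° = -0.28663, so δ = -16.656°.
cos H₀ = −tan(-42.3°) tan(-16.656°) = -0.2722, H₀ = 1.8465 rad.
Bracket: H₀ sin φ sin δ + cos φ cos δ sin H₀ = 1.8465×-0.67301×-0.28663 + 0.73963×0.95804×0.96223 = 0.356199 + 0.681831 = 1.038030.
Q̄ = (S₀/π) × [bracket] = (1361/π) × 1.038030 = 449.7 W/m².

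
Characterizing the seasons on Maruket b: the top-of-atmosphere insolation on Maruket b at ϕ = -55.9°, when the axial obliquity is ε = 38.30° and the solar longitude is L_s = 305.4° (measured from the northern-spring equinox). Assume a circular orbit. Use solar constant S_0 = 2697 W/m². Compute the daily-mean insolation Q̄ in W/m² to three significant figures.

Solar declination: sin δ = sin ε · sin L_s = sin 38.30° × sin 305.4° = -0.50520, so δ = -30.345°.
cos h₀ = −tan(-55.9°) tan(-30.345°) = -0.8646, h₀ = 2.6152 rad.
Bracket: h₀ sin ϕ sin δ + cos ϕ cos δ sin h₀ = 2.6152×-0.82806×-0.50520 + 0.56064×0.86300×0.50241 = 1.094032 + 0.243082 = 1.337114.
Q̄ = (S_0/π) × [bracket] = (2697/π) × 1.337114 = 1148 W/m².

Q̄ ≈ 1.15e+03 W/m²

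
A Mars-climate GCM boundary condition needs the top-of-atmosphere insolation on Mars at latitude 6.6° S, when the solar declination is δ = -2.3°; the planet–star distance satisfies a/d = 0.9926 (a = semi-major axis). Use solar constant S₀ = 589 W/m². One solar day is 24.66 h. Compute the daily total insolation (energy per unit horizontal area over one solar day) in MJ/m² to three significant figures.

16.4 MJ/m²

cos H₀ = −tan(-6.6°) tan(-2.300°) = -0.0046, H₀ = 1.5754 rad.
Bracket: H₀ sin φ sin δ + cos φ cos δ sin H₀ = 1.5754×-0.11494×-0.04013 + 0.99337×0.99919×0.99999 = 0.007267 + 0.992555 = 0.999822.
Inverse-square distance factor (a/d)² = 0.9926² = 0.985255.
Q̄ = (S₀/π) × 0.985255 × [bracket] = (589/π) × 0.985255 × 0.999822 = 184.69 W/m².
Daily total = Q̄ × 24.66 h × 3600 s/h = 184.69 × 24.66 × 3600 / 10⁶ = 16.40 MJ/m².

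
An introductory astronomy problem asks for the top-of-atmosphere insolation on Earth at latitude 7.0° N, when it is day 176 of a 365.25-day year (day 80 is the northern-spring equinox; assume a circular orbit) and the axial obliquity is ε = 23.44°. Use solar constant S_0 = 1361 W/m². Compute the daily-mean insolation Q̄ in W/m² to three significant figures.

Q̄ ≈ 428 W/m²

Solar longitude: L_s = 360° × (176 − 80)/365.25 = 94.620°.
sin δ = sin 23.44° × sin 94.620° = 0.39650, so δ = +23.359°.
cos h₀ = −tan(+7.0°) tan(+23.359°) = -0.0530, h₀ = 1.6239 rad.
Bracket: h₀ sin ϕ sin δ + cos ϕ cos δ sin h₀ = 1.6239×0.12187×0.39650 + 0.99255×0.91804×0.99859 = 0.078469 + 0.909916 = 0.988385.
Q̄ = (S_0/π) × [bracket] = (1361/π) × 0.988385 = 428.2 W/m².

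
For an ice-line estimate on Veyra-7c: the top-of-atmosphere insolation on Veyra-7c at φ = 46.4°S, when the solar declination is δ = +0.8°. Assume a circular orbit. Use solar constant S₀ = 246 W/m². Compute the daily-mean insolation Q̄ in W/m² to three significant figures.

cos H₀ = −tan(-46.4°) tan(+0.800°) = 0.0147, H₀ = 1.5561 rad.
Bracket: H₀ sin φ sin δ + cos φ cos δ sin H₀ = 1.5561×-0.72417×0.01396 + 0.68962×0.99990×0.99989 = -0.015731 + 0.689475 = 0.673744.
Q̄ = (S₀/π) × [bracket] = (246/π) × 0.673744 = 52.76 W/m².

Q̄ ≈ 52.8 W/m²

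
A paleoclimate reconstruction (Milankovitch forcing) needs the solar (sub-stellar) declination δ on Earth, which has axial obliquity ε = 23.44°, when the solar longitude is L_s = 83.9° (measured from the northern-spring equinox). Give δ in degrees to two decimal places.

δ = +23.30°

sin δ = sin ε · sin L_s = sin 23.44° × sin 83.9° = 0.395536.
δ = arcsin(0.395536) = +23.30°.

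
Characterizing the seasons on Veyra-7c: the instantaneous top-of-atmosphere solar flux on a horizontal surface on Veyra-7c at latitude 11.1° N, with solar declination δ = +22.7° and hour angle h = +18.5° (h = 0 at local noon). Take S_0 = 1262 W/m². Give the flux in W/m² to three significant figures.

cos θ_z = sin ϕ sin δ + cos ϕ cos δ cos h = 0.074295 + 0.858498 = 0.932793.
Flux = S_0 · cos θ_z = 1262 × 0.932793 = 1177 W/m².

1.18e+03 W/m²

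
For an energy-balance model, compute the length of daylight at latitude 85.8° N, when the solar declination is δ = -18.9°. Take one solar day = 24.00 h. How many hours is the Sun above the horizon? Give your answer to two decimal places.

0.00 h

cos h₀ = −tan ϕ · tan δ = 4.6623 ≥ 1, so the Sun never rises (polar night) and h₀ = 0.
Daylight = 2h₀/(2π) × 24.00 h = (0.0000/π) × 24.00 = 0.00 h.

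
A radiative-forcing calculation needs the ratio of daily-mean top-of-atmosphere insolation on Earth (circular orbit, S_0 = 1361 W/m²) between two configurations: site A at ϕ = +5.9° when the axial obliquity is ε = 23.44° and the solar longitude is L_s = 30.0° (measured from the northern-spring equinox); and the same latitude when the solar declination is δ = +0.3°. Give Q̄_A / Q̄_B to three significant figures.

— Configuration A (ϕ=+5.9°):
Solar declination: sin δ = sin ε · sin L_s = sin 23.44° × sin 30.0° = 0.19889, so δ = +11.472°.
cos h₀ = −tan(+5.9°) tan(+11.472°) = -0.0210, h₀ = 1.5918 rad.
Bracket: h₀ sin ϕ sin δ + cos ϕ cos δ sin h₀ = 1.5918×0.10279×0.19889 + 0.99470×0.98002×0.99978 = 0.032543 + 0.974611 = 1.007154.
Q̄ = (S_0/π) × [bracket] = (1361/π) × 1.007154 = 436.32 W/m².
— Configuration B (ϕ=+5.9°):
cos h₀ = −tan(+5.9°) tan(+0.300°) = -0.0005, h₀ = 1.5713 rad.
Bracket: h₀ sin ϕ sin δ + cos ϕ cos δ sin h₀ = 1.5713×0.10279×0.00524 + 0.99470×0.99999×1.00000 = 0.000846 + 0.994690 = 0.995536.
Q̄ = (S_0/π) × [bracket] = (1361/π) × 0.995536 = 431.29 W/m².
Ratio Q̄_A / Q̄_B = 436.32 / 431.29 = 1.012.

Q̄_A / Q̄_B ≈ 1.01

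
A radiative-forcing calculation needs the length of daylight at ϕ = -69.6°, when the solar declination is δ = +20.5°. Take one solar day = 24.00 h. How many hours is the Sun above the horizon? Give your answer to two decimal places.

cos h₀ = −tan ϕ · tan δ = 1.0053 ≥ 1, so the Sun never rises (polar night) and h₀ = 0.
Daylight = 2h₀/(2π) × 24.00 h = (0.0000/π) × 24.00 = 0.00 h.

0.00 h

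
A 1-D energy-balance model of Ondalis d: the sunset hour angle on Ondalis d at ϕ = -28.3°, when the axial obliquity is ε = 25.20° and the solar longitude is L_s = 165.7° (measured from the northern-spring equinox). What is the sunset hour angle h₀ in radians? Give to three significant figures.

Solar declination: sin δ = sin ε · sin L_s = sin 25.20° × sin 165.7° = 0.10517, so δ = +6.037°.
cos h₀ = −tan ϕ · tan δ = −tan(-28.3°) × tan(+6.037°) = 0.0569, so h₀ = 1.5138 rad = 86.74°.

h₀ = 1.51 rad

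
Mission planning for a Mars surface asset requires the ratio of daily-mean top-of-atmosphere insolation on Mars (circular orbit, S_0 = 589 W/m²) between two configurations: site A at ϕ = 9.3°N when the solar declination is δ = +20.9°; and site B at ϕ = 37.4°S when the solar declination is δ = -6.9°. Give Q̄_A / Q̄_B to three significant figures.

Q̄_A / Q̄_B ≈ 1.12

— Configuration A (ϕ=+9.3°):
cos h₀ = −tan(+9.3°) tan(+20.900°) = -0.0625, h₀ = 1.6334 rad.
Bracket: h₀ sin ϕ sin δ + cos ϕ cos δ sin h₀ = 1.6334×0.16160×0.35674 + 0.98686×0.93420×0.99804 = 0.094164 + 0.920118 = 1.014282.
Q̄ = (S_0/π) × [bracket] = (589/π) × 1.014282 = 190.16 W/m².
— Configuration B (ϕ=-37.4°):
cos h₀ = −tan(-37.4°) tan(-6.900°) = -0.0925, h₀ = 1.6635 rad.
Bracket: h₀ sin ϕ sin δ + cos ϕ cos δ sin h₀ = 1.6635×-0.60738×-0.12014 + 0.79441×0.99276×0.99571 = 0.121387 + 0.785275 = 0.906662.
Q̄ = (S_0/π) × [bracket] = (589/π) × 0.906662 = 169.99 W/m².
Ratio Q̄_A / Q̄_B = 190.16 / 169.99 = 1.119.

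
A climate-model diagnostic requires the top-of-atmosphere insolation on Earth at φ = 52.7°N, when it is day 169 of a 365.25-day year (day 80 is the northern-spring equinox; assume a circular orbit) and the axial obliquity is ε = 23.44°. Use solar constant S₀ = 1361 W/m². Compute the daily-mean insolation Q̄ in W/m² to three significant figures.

Q̄ ≈ 496 W/m²

Solar longitude: λ_s = 360° × (169 − 80)/365.25 = 87.721°.
sin δ = sin 23.44° × sin 87.721° = 0.39747, so δ = +23.420°.
cos H₀ = −tan(+52.7°) tan(+23.420°) = -0.5686, H₀ = 2.1756 rad.
Bracket: H₀ sin φ sin δ + cos φ cos δ sin H₀ = 2.1756×0.79547×0.39747 + 0.60599×0.91761×0.82261 = 0.687871 + 0.457423 = 1.145294.
Q̄ = (S₀/π) × [bracket] = (1361/π) × 1.145294 = 496.2 W/m².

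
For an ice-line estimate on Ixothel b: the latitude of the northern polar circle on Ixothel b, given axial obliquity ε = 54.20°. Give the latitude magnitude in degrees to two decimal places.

The polar circle is the lowest latitude that experiences at least one full rotation of continuous daylight at the northern-summer solstice; it lies at |φ| = 90° − ε = 90° − 54.20° = 35.80°.

35.80°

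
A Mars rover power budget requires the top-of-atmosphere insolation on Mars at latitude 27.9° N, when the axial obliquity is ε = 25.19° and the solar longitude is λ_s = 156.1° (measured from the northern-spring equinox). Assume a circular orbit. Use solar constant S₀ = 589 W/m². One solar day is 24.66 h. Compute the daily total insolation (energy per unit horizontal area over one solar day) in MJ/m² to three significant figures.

16.7 MJ/m²

Solar declination: sin δ = sin ε · sin λ_s = sin 25.19° × sin 156.1° = 0.17244, so δ = +9.930°.
cos H₀ = −tan(+27.9°) tan(+9.930°) = -0.0927, H₀ = 1.6636 rad.
Bracket: H₀ sin φ sin δ + cos φ cos δ sin H₀ = 1.6636×0.46793×0.17244 + 0.88377×0.98502×0.99570 = 0.134236 + 0.866788 = 1.001024.
Q̄ = (S₀/π) × [bracket] = (589/π) × 1.001024 = 187.68 W/m².
Daily total = Q̄ × 24.66 h × 3600 s/h = 187.68 × 24.66 × 3600 / 10⁶ = 16.66 MJ/m².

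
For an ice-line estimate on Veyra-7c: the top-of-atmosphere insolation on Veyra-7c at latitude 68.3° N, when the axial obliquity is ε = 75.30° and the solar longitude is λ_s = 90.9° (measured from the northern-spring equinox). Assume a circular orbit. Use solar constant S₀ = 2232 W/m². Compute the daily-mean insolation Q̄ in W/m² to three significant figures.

Q̄ ≈ 2.01e+03 W/m²

Solar declination: sin δ = sin ε · sin λ_s = sin 75.30° × sin 90.9° = 0.96715, so δ = +75.273°.
cos H₀ = −tan(+68.3°) tan(+75.273°) = -9.5603 ≤ −1 ⇒ polar day, H₀ = π.
Bracket: H₀ sin φ sin δ + cos φ cos δ sin H₀ = 3.1416×0.92913×0.96715 + 0.36975×0.25421×0.00000 = 2.823067 + 0.000000 = 2.823067.
Q̄ = (S₀/π) × [bracket] = (2232/π) × 2.823067 = 2006 W/m².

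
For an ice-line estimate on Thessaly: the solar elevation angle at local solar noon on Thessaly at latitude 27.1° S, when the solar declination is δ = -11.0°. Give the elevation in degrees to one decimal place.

At local noon the hour angle is zero, so the zenith angle equals |ϕ − δ| = |-27.1° − (-11.000°)| = 16.100°.
Elevation = 90° − 16.100° = 73.9°.

73.9°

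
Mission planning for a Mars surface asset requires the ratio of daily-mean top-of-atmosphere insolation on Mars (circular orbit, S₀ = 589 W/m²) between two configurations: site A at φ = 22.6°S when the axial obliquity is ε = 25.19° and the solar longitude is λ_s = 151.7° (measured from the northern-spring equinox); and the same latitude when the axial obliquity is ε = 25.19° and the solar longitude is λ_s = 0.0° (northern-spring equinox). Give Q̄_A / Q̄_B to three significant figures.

— Configuration A (φ=-22.6°):
Solar declination: sin δ = sin ε · sin λ_s = sin 25.19° × sin 151.7° = 0.20178, so δ = +11.641°.
cos H₀ = −tan(-22.6°) tan(+11.641°) = 0.0858, H₀ = 1.4849 rad.
Bracket: H₀ sin φ sin δ + cos φ cos δ sin H₀ = 1.4849×-0.38430×0.20178 + 0.92321×0.97943×0.99632 = -0.115145 + 0.900892 = 0.785747.
Q̄ = (S₀/π) × [bracket] = (589/π) × 0.785747 = 147.32 W/m².
— Configuration B (φ=-22.6°):
Solar declination: sin δ = sin ε · sin λ_s = sin 25.19° × sin 0.0° = 0.00000, so δ = +0.000°.
cos H₀ = −tan(-22.6°) tan(+0.000°) = 0.0000, H₀ = 1.5708 rad.
Bracket: H₀ sin φ sin δ + cos φ cos δ sin H₀ = 1.5708×-0.38430×0.00000 + 0.92321×1.00000×1.00000 = -0.000000 + 0.923210 = 0.923210.
Q̄ = (S₀/π) × [bracket] = (589/π) × 0.923210 = 173.09 W/m².
Ratio Q̄_A / Q̄_B = 147.32 / 173.09 = 0.8511.

Q̄_A / Q̄_B ≈ 0.851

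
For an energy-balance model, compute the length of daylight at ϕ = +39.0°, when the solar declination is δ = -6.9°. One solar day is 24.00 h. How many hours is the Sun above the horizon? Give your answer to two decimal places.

cos h₀ = −tan ϕ · tan δ = −tan(+39.0°) × tan(-6.900°) = 0.0980, so h₀ = 1.4726 rad = 84.38°.
Daylight = 2h₀/(2π) × 24.00 h = (1.4726/π) × 24.00 = 11.25 h.

11.25 h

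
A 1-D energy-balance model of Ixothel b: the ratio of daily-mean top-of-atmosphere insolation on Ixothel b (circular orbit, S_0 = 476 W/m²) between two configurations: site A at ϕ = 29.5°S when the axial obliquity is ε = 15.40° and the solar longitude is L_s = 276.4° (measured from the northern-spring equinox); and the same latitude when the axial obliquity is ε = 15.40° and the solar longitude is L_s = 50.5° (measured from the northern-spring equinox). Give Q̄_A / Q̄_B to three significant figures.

— Configuration A (ϕ=-29.5°):
Solar declination: sin δ = sin ε · sin L_s = sin 15.40° × sin 276.4° = -0.26390, so δ = -15.302°.
cos h₀ = −tan(-29.5°) tan(-15.302°) = -0.1548, h₀ = 1.7262 rad.
Bracket: h₀ sin ϕ sin δ + cos ϕ cos δ sin h₀ = 1.7262×-0.49242×-0.26390 + 0.87036×0.96455×0.98795 = 0.224319 + 0.829390 = 1.053709.
Q̄ = (S_0/π) × [bracket] = (476/π) × 1.053709 = 159.65 W/m².
— Configuration B (ϕ=-29.5°):
Solar declination: sin δ = sin ε · sin L_s = sin 15.40° × sin 50.5° = 0.20491, so δ = +11.824°.
cos h₀ = −tan(-29.5°) tan(+11.824°) = 0.1184, h₀ = 1.4521 rad.
Bracket: h₀ sin ϕ sin δ + cos ϕ cos δ sin h₀ = 1.4521×-0.49242×0.20491 + 0.87036×0.97878×0.99296 = -0.146519 + 0.845894 = 0.699375.
Q̄ = (S_0/π) × [bracket] = (476/π) × 0.699375 = 105.97 W/m².
Ratio Q̄_A / Q̄_B = 159.65 / 105.97 = 1.507.

Q̄_A / Q̄_B ≈ 1.51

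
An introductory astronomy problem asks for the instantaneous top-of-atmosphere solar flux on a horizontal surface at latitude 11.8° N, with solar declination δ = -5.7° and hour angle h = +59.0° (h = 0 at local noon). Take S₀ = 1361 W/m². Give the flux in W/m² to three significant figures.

cos θ_z = sin φ sin δ + cos φ cos δ cos h = -0.020310 + 0.501661 = 0.481351.
Flux = S₀ · cos θ_z = 1361 × 0.481351 = 655.1 W/m².

655 W/m²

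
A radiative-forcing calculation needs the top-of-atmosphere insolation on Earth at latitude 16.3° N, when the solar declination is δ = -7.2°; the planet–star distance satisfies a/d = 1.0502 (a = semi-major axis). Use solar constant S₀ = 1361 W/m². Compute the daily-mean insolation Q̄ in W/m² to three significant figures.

cos H₀ = −tan(+16.3°) tan(-7.200°) = 0.0369, H₀ = 1.5338 rad.
Bracket: H₀ sin φ sin δ + cos φ cos δ sin H₀ = 1.5338×0.28067×-0.12533 + 0.95981×0.99211×0.99932 = -0.053954 + 0.951590 = 0.897636.
Inverse-square distance factor (a/d)² = 1.0502² = 1.102920.
Q̄ = (S₀/π) × 1.102920 × [bracket] = (1361/π) × 1.102920 × 0.897636 = 428.9 W/m².

Q̄ ≈ 429 W/m²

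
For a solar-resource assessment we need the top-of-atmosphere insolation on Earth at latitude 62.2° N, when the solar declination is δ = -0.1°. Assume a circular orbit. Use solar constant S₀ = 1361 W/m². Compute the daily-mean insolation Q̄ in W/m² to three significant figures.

cos H₀ = −tan(+62.2°) tan(-0.100°) = 0.0033, H₀ = 1.5675 rad.
Bracket: H₀ sin φ sin δ + cos φ cos δ sin H₀ = 1.5675×0.88458×-0.00175 + 0.46639×1.00000×0.99999 = -0.002427 + 0.466385 = 0.463958.
Q̄ = (S₀/π) × [bracket] = (1361/π) × 0.463958 = 201.0 W/m².

Q̄ ≈ 201 W/m²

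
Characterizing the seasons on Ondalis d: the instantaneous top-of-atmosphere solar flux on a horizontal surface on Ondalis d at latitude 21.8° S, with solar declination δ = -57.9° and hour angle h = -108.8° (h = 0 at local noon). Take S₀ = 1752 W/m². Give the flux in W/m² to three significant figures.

273 W/m²

cos θ_z = sin φ sin δ + cos φ cos δ cos h = 0.314594 + -0.159005 = 0.155589.
Flux = S₀ · cos θ_z = 1752 × 0.155589 = 272.6 W/m².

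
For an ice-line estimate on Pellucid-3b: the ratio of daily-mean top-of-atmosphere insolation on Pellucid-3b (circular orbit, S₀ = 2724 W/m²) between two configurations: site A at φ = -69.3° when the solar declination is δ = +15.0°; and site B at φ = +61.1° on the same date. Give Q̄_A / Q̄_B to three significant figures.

Q̄_A / Q̄_B ≈ 0.0583

— Configuration A (φ=-69.3°):
cos H₀ = −tan(-69.3°) tan(+15.000°) = 0.7091, H₀ = 0.7826 rad.
Bracket: H₀ sin φ sin δ + cos φ cos δ sin H₀ = 0.7826×-0.93544×0.25882 + 0.35347×0.96593×0.70510 = -0.189476 + 0.240740 = 0.051264.
Q̄ = (S₀/π) × [bracket] = (2724/π) × 0.051264 = 44.450 W/m².
— Configuration B (φ=+61.1°):
cos H₀ = −tan(+61.1°) tan(+15.000°) = -0.4854, H₀ = 2.0776 rad.
Bracket: H₀ sin φ sin δ + cos φ cos δ sin H₀ = 2.0776×0.87546×0.25882 + 0.48328×0.96593×0.87430 = 0.470756 + 0.408136 = 0.878892.
Q̄ = (S₀/π) × [bracket] = (2724/π) × 0.878892 = 762.07 W/m².
Ratio Q̄_A / Q̄_B = 44.450 / 762.07 = 0.05833.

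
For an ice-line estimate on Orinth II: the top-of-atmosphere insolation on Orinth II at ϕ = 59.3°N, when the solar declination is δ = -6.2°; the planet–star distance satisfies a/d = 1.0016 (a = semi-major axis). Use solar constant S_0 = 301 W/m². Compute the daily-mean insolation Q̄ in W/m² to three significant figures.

cos h₀ = −tan(+59.3°) tan(-6.200°) = 0.1830, h₀ = 1.3868 rad.
Bracket: h₀ sin ϕ sin δ + cos ϕ cos δ sin h₀ = 1.3868×0.85985×-0.10800 + 0.51054×0.99415×0.98312 = -0.128784 + 0.498986 = 0.370202.
Inverse-square distance factor (a/d)² = 1.0016² = 1.003203.
Q̄ = (S_0/π) × 1.003203 × [bracket] = (301/π) × 1.003203 × 0.370202 = 35.58 W/m².

Q̄ ≈ 35.6 W/m²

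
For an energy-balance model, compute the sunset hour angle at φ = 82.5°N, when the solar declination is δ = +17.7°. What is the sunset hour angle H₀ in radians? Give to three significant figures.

Sunrise equation: cos H₀ = −tan φ · tan δ = -2.4241 ≤ −1, so the Sun never sets (polar day) and H₀ = π.

H₀ = 3.14 rad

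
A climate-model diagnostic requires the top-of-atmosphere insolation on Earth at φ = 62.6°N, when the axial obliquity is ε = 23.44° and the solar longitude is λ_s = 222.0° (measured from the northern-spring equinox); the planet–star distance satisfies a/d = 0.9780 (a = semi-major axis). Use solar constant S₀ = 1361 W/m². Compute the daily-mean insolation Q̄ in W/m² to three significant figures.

Q̄ ≈ 56.8 W/m²

Solar declination: sin δ = sin ε · sin λ_s = sin 23.44° × sin 222.0° = -0.26617, so δ = -15.437°.
cos H₀ = −tan(+62.6°) tan(-15.437°) = 0.5327, H₀ = 1.0090 rad.
Bracket: H₀ sin φ sin δ + cos φ cos δ sin H₀ = 1.0090×0.88782×-0.26617 + 0.46020×0.96393×0.84629 = -0.238438 + 0.375415 = 0.136977.
Inverse-square distance factor (a/d)² = 0.9780² = 0.956484.
Q̄ = (S₀/π) × 0.956484 × [bracket] = (1361/π) × 0.956484 × 0.136977 = 56.76 W/m².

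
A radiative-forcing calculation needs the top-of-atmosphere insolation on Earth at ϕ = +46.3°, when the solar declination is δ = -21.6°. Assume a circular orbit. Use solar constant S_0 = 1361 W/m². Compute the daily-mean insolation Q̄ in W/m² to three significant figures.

cos h₀ = −tan(+46.3°) tan(-21.600°) = 0.4143, h₀ = 1.1436 rad.
Bracket: h₀ sin ϕ sin δ + cos ϕ cos δ sin h₀ = 1.1436×0.72297×-0.36812 + 0.69088×0.92978×0.91013 = -0.304357 + 0.584637 = 0.280280.
Q̄ = (S_0/π) × [bracket] = (1361/π) × 0.280280 = 121.4 W/m².

Q̄ ≈ 121 W/m²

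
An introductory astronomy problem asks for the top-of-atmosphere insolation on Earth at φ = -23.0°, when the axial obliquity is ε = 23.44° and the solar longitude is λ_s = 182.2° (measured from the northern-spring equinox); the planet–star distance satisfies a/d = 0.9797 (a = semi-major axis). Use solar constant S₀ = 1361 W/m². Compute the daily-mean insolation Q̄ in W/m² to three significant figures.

Solar declination: sin δ = sin ε · sin λ_s = sin 23.44° × sin 182.2° = -0.01527, so δ = -0.875°.
cos H₀ = −tan(-23.0°) tan(-0.875°) = -0.0065, H₀ = 1.5773 rad.
Bracket: H₀ sin φ sin δ + cos φ cos δ sin H₀ = 1.5773×-0.39073×-0.01527 + 0.92050×0.99988×0.99998 = 0.009411 + 0.920371 = 0.929782.
Inverse-square distance factor (a/d)² = 0.9797² = 0.959812.
Q̄ = (S₀/π) × 0.959812 × [bracket] = (1361/π) × 0.959812 × 0.929782 = 386.6 W/m².

Q̄ ≈ 387 W/m²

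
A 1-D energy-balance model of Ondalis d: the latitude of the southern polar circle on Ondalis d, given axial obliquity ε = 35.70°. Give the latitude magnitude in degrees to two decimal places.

The polar circle is the lowest latitude that experiences at least one full rotation of continuous darkness at the northern-summer solstice; it lies at |φ| = 90° − ε = 90° − 35.70° = 54.30°.

54.30°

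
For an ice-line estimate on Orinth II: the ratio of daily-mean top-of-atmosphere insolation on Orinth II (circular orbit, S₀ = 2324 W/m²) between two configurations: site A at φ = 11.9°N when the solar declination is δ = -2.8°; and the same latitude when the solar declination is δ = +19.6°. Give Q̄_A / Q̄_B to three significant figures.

— Configuration A (φ=+11.9°):
cos H₀ = −tan(+11.9°) tan(-2.800°) = 0.0103, H₀ = 1.5605 rad.
Bracket: H₀ sin φ sin δ + cos φ cos δ sin H₀ = 1.5605×0.20620×-0.04885 + 0.97851×0.99881×0.99995 = -0.015719 + 0.977297 = 0.961578.
Q̄ = (S₀/π) × [bracket] = (2324/π) × 0.961578 = 711.33 W/m².
— Configuration B (φ=+11.9°):
cos H₀ = −tan(+11.9°) tan(+19.600°) = -0.0750, H₀ = 1.6459 rad.
Bracket: H₀ sin φ sin δ + cos φ cos δ sin H₀ = 1.6459×0.20620×0.33545 + 0.97851×0.94206×0.99718 = 0.113847 + 0.919216 = 1.033063.
Q̄ = (S₀/π) × [bracket] = (2324/π) × 1.033063 = 764.21 W/m².
Ratio Q̄_A / Q̄_B = 711.33 / 764.21 = 0.9308.

Q̄_A / Q̄_B ≈ 0.931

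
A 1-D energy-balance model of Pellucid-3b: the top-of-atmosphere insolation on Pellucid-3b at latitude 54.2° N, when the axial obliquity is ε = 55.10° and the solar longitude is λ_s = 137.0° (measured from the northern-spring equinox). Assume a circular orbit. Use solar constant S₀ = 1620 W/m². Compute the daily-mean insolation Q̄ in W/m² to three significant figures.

Q̄ ≈ 739 W/m²

Solar declination: sin δ = sin ε · sin λ_s = sin 55.10° × sin 137.0° = 0.55934, so δ = +34.010°.
cos H₀ = −tan(+54.2°) tan(+34.010°) = -0.9356, H₀ = 2.7807 rad.
Bracket: H₀ sin φ sin δ + cos φ cos δ sin H₀ = 2.7807×0.81106×0.55934 + 0.58496×0.82894×0.35308 = 1.261488 + 0.171207 = 1.432695.
Q̄ = (S₀/π) × [bracket] = (1620/π) × 1.432695 = 738.8 W/m².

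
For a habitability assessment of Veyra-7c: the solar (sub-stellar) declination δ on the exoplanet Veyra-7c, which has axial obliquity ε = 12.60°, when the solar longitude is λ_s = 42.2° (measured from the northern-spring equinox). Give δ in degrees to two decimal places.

sin δ = sin ε · sin λ_s = sin 12.60° × sin 42.2° = 0.146531.
δ = arcsin(0.146531) = +8.43°.

δ = +8.43°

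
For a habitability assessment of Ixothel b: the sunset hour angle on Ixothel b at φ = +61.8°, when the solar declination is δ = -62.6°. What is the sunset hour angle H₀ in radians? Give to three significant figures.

H₀ = 0.00 rad

cos H₀ = −tan φ · tan δ = 3.5979 ≥ 1, so the host star never rises (polar night) and H₀ = 0.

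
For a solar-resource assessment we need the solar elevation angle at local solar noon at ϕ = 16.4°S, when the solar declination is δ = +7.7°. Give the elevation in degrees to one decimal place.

At local noon the hour angle is zero, so the zenith angle equals |ϕ − δ| = |-16.4° − (+7.700°)| = 24.100°.
Elevation = 90° − 24.100° = 65.9°.

65.9°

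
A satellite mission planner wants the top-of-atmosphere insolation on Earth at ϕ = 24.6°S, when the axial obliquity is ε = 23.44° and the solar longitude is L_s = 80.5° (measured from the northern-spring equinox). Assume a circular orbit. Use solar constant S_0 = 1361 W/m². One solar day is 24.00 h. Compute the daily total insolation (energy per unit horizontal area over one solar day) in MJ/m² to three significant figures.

Solar declination: sin δ = sin ε · sin L_s = sin 23.44° × sin 80.5° = 0.39233, so δ = +23.100°.
cos h₀ = −tan(-24.6°) tan(+23.100°) = 0.1953, h₀ = 1.3743 rad.
Bracket: h₀ sin ϕ sin δ + cos ϕ cos δ sin h₀ = 1.3743×-0.41628×0.39233 + 0.90924×0.91982×0.98075 = -0.224449 + 0.820238 = 0.595789.
Q̄ = (S_0/π) × [bracket] = (1361/π) × 0.595789 = 258.11 W/m².
Daily total = Q̄ × 24.00 h × 3600 s/h = 258.11 × 24.00 × 3600 / 10⁶ = 22.30 MJ/m².

22.3 MJ/m²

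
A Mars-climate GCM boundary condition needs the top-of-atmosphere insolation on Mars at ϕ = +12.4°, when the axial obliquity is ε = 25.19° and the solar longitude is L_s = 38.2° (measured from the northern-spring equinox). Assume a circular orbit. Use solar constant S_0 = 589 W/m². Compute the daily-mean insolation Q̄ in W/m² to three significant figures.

Q̄ ≈ 194 W/m²

Solar declination: sin δ = sin ε · sin L_s = sin 25.19° × sin 38.2° = 0.26321, so δ = +15.260°.
cos h₀ = −tan(+12.4°) tan(+15.260°) = -0.0600, h₀ = 1.6308 rad.
Bracket: h₀ sin ϕ sin δ + cos ϕ cos δ sin h₀ = 1.6308×0.21474×0.26321 + 0.97667×0.96474×0.99820 = 0.092176 + 0.940537 = 1.032713.
Q̄ = (S_0/π) × [bracket] = (589/π) × 1.032713 = 193.6 W/m².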